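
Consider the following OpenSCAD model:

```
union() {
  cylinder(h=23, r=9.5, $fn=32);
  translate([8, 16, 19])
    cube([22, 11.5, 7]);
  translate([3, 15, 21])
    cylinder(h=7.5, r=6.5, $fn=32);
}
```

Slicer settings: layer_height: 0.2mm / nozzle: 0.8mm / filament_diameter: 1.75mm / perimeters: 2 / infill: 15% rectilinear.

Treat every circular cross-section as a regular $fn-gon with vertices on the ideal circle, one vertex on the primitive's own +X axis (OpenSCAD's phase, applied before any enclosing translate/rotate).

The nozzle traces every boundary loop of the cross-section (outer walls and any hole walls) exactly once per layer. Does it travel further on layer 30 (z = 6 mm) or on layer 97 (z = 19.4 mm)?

Layer 30 (z = 6): the r=9.5 cylinder gives a regular 32-gon of circumradius 9.5 (constant along its height) (perimeter = 2·32·9.500·sin(180°/32) = 59.59 mm); the cube at (8, 16) is absent (z outside [19, 26]); the cylinder at (3, 15) is not intersected at this z (z outside [21, 28.5]); Combining (union): only the r=9.5 cylinder is present, so the union is just that shape — boundary = 59.59 mm. So its perimeter = 59.59 mm. Layer 97 (z = 19.4): the cylinder: section is a regular 32-gon, circumradius r=9.5 (perimeter = 2·32·9.500·sin(180°/32) = 59.59 mm); the 22×11.5 cube at (8, 16) contributes its full rectangle (perimeter 67.00 mm); the cylinder at (3, 15) is absent (z outside [21, 28.5]); Taking the union: the 2 present regions are separate (no shared area or edge), so areas and boundary lengths simply add and each stays a separate island — boundary = 126.59 mm. So its perimeter = 126.59 mm. Layer 97 is larger (126.59 vs 59.59 mm).

layer 97 (z = 19.4 mm)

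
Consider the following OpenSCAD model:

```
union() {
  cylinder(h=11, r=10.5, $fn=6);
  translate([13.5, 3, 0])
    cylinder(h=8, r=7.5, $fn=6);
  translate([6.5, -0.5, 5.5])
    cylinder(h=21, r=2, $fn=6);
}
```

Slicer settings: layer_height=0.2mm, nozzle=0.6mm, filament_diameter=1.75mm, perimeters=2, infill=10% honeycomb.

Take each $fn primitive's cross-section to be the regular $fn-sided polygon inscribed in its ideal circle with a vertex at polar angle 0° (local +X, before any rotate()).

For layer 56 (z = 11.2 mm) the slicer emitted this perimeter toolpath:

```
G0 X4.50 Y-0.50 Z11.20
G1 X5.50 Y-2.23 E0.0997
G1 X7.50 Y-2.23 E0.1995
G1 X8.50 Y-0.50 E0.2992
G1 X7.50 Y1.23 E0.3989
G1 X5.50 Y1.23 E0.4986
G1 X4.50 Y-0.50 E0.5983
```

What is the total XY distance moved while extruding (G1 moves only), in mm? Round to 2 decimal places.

Sum the Euclidean lengths of each G1 segment: total = 11.99 mm.

11.99 mm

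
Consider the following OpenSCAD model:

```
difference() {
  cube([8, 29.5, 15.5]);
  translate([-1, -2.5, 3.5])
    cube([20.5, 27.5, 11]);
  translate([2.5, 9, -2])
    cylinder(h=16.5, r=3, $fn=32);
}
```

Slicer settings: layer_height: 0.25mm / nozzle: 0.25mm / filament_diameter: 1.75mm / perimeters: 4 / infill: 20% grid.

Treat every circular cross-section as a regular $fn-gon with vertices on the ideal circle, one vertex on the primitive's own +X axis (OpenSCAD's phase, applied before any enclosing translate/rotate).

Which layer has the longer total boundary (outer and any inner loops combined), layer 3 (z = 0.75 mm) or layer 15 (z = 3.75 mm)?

Layer 3 (z = 0.75): the cube is present — its section is the full 8×29.5 rectangle (perimeter 75.00 mm); the cube at (-1, -2.5) is not intersected at this z (z outside [3.5, 14.5]); the cylinder at (2.5, 9): section is a regular 32-gon, circumradius r=3 (perimeter = 2·32·3.000·sin(180°/32) = 18.82 mm); Subtracting the remaining from the first: starting from the 8×29.5 cube, the r=3 cylinder at (2.5, 9) partially overlaps it — only the 27.00 mm² overlap (of its 28.09 mm²) is removed, clipping the outline — boundary = 87.00 mm. So its perimeter = 87.00 mm. Layer 15 (z = 3.75): the cube (footprint 8×29.5) is included at this height (perimeter 75.00 mm); the cube at (-1, -2.5) is present — its section is the full 20.5×27.5 rectangle (perimeter 96.00 mm); the r=3 cylinder at (2.5, 9) gives a regular 32-gon of circumradius 3 (constant along its height) (perimeter = 2·32·3.000·sin(180°/32) = 18.82 mm); After the difference (first − rest): starting from the 8×29.5 cube, the 20.5×27.5 cube at (-1, -2.5) partially overlaps it — only the 200.00 mm² overlap (of its 563.75 mm²) is removed, clipping the outline; the r=3 cylinder at (2.5, 9) misses the remaining region (no effect) — boundary = 25.00 mm. So its perimeter = 25.00 mm. Layer 3 is larger (87.00 vs 25.00 mm).

layer 3 (z = 0.75 mm)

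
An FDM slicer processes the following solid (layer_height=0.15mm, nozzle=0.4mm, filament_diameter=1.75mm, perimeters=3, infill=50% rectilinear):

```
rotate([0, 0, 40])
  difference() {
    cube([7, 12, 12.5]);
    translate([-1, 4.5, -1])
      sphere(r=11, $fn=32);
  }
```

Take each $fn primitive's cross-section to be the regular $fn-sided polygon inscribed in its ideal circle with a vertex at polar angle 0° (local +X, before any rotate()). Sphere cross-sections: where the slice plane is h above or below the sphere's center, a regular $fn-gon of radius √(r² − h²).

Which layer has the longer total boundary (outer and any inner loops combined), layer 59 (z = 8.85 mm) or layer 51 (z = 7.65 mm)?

layer 59 (z = 8.85 mm)

Layer 59 (z = 8.85): the 7×12 cube contributes its full rectangle (perimeter 38.00 mm); the sphere at (-1, 4.5): section is a regular 32-gon, circumradius = √(r²−h²) = √(11²−9.85²) = 4.897 (perimeter = 2·32·4.897·sin(180°/32) = 30.72 mm); Taking the first minus the rest: starting from the 7×12 cube, the r=11 sphere at (-1, 4.5) partially overlaps it — only the 27.59 mm² overlap (of its 74.84 mm²) is removed, clipping the outline — boundary = 40.17 mm; (rotated 40° about Z; rotation is an isometry so areas/perimeters/island counts are preserved). So its perimeter = 40.17 mm. Layer 51 (z = 7.65): the cube is present — its section is the full 7×12 rectangle (perimeter 38.00 mm); the r=11 sphere at (-1, 4.5) contributes a regular 32-gon of circumradius √(11²−8.65²) = 6.795 (perimeter = 2·32·6.795·sin(180°/32) = 42.63 mm); Subtracting the remaining from the first: starting from the 7×12 cube, the r=11 sphere at (-1, 4.5) partially overlaps it — only the 52.85 mm² overlap (of its 144.14 mm²) is removed, clipping the outline — boundary = 37.33 mm; (rotated 40° about Z; rotation is an isometry so areas/perimeters/island counts are preserved). So its perimeter = 37.33 mm. Layer 59 is larger (40.17 vs 37.33 mm).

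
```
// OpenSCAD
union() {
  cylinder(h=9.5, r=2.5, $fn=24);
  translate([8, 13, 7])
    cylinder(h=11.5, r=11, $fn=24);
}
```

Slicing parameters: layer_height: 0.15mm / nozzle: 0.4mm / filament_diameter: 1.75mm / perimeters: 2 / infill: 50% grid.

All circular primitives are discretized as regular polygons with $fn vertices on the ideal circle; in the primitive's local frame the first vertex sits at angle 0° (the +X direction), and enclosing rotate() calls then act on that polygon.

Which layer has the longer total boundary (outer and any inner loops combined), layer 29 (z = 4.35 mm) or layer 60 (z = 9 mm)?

layer 60 (z = 9 mm)

Layer 29 (z = 4.35): the r=2.5 cylinder contributes a regular 24-gon of circumradius 2.5 (perimeter = 2·24·2.500·sin(180°/24) = 15.66 mm); the cylinder at (8, 13) is absent (z outside [7, 18.5]); Merging all regions: only the r=2.5 cylinder is present, so the union is just that shape — boundary = 15.66 mm. So its perimeter = 15.66 mm. Layer 60 (z = 9): the r=2.5 cylinder gives a regular 24-gon of circumradius 2.5 (constant along its height) (perimeter = 2·24·2.500·sin(180°/24) = 15.66 mm); the r=11 cylinder at (8, 13) contributes a regular 24-gon of circumradius 11 (perimeter = 2·24·11.000·sin(180°/24) = 68.92 mm); Merging all regions: the 2 present regions are separate (no shared area or edge), so areas and boundary lengths simply add and each stays a separate island — boundary = 84.58 mm. So its perimeter = 84.58 mm. Layer 60 is larger (84.58 vs 15.66 mm).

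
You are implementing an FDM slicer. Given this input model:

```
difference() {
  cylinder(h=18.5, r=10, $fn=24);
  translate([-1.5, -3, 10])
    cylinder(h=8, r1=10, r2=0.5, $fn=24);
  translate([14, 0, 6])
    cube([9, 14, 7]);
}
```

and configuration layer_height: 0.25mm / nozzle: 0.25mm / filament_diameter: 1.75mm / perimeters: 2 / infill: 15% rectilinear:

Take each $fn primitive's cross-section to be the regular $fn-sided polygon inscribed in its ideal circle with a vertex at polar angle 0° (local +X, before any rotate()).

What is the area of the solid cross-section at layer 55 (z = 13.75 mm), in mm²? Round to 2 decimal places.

215.02 mm²

At z = 13.75 mm: the r=10 cylinder gives a regular 24-gon of circumradius 10 (constant along its height) (area = (24/2)·10.000²·sin(360°/24) = 310.58 mm²); the cone at (-1.5, -3) contributes a regular 24-gon of circumradius 5.547 (interpolated between r1=10 and r2=0.5 at t=0.469) (area = (24/2)·5.547²·sin(360°/24) = 95.56 mm²); the cube at (14, 0) is absent (z outside [6, 13]); After the difference (first − rest): starting from the r=10 cylinder (310.58 mm²), the cone at (-1.5, -3) lies wholly inside it (removes its full 95.56 mm² and its 34.75 mm outline becomes a hole wall) — area = 215.02 mm². Overall, the cross-section is one region with 1 hole. Net area = 215.02 mm².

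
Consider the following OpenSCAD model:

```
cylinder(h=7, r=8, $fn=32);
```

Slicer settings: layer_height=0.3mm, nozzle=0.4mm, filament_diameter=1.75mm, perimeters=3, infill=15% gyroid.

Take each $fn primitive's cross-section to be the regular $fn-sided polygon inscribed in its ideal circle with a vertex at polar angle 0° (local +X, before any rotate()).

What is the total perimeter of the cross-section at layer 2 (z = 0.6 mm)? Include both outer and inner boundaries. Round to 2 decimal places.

50.18 mm

At z = 0.6 mm: the r=8 cylinder contributes a regular 32-gon of circumradius 8 (perimeter = 2·32·8.000·sin(180°/32) = 50.18 mm). Overall, the cross-section is a single solid region. Total boundary length (outer) = 50.18 mm.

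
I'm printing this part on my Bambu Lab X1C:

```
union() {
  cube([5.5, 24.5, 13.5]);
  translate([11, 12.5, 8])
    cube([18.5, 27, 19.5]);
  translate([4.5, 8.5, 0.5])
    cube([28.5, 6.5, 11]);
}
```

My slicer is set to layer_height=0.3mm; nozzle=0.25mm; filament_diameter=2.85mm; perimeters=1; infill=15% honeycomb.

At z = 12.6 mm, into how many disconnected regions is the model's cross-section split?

2

At z = 12.6 mm: the 5.5×24.5 cube contributes its full rectangle; the cube at (11, 12.5) (footprint 18.5×27) is included at this height; the cube at (4.5, 8.5) is absent (z outside [0.5, 11.5]); Merging all regions: the 2 present regions are separate (no shared area or edge), so areas and boundary lengths simply add and each stays a separate island — 2 connected regions. The result has 2 disconnected regions.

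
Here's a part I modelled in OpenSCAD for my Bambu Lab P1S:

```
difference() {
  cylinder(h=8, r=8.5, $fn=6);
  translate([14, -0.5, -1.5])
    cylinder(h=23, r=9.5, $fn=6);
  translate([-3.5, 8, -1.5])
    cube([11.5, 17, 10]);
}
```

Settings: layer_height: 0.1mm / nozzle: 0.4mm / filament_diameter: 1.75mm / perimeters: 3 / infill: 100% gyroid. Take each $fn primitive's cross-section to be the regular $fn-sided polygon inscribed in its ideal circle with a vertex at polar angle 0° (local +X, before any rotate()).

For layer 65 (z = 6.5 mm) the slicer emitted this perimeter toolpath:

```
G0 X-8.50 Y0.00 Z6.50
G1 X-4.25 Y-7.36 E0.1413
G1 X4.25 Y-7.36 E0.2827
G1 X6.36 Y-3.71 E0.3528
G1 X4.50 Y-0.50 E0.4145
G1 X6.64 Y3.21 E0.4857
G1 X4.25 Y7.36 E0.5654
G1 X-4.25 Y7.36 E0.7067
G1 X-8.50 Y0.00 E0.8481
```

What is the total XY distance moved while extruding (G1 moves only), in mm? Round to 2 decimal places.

Sum the Euclidean lengths of each G1 segment: total = 51.00 mm.

51.00 mm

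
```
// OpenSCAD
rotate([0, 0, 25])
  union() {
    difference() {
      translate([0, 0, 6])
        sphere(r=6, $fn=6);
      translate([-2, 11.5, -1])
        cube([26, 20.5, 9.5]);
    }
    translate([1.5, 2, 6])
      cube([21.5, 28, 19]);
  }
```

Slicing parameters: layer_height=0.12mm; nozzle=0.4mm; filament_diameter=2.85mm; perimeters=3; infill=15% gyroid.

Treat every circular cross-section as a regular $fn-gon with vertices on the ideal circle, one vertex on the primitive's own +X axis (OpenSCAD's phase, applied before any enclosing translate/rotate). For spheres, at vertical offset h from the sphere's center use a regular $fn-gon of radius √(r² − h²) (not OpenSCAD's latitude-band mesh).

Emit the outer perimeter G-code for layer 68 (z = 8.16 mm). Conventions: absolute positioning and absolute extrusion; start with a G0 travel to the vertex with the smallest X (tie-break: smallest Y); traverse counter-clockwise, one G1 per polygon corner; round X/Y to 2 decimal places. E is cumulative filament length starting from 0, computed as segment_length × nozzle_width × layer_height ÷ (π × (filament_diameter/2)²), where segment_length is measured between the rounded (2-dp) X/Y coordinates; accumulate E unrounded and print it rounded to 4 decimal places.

At z = 8.16 mm: the sphere: section is a regular 6-gon, circumradius = √(r²−h²) = √(6²−2.16²) = 5.598; the 26×20.5 cube at (-2, 11.5) contributes its full rectangle; Subtracting the remaining from the first: starting from the r=6 sphere, the 26×20.5 cube at (-2, 11.5) misses the remaining region (no effect) — 1 connected region; the cube at (1.5, 2) (footprint 21.5×28) is included at this height; Taking the union: the regions partially overlap (shared area 6.04 mm²), so overlapping operands fuse into one piece — 1 connected region; (whole slice rotated 25° about Z — lengths, areas and connectivity unchanged). The outline is a single polygon with 10 vertices. Extrusion per mm of travel: 0.4 × 0.12 / (π × 1.425²) = 0.007524. Accumulating E over each segment gives final E = 0.9196.

G0 X-11.32 Y27.82 Z8.16
G1 X-0.69 Y5.03 E0.1892
G1 X-4.59 Y3.21 E0.2216
G1 X-5.07 Y-2.37 E0.2637
G1 X-0.49 Y-5.58 E0.3058
G1 X4.59 Y-3.21 E0.3480
G1 X5.07 Y2.37 E0.3901
G1 X3.18 Y3.69 E0.4075
G1 X20.00 Y11.53 E0.5471
G1 X8.17 Y36.91 E0.7578
G1 X-11.32 Y27.82 E0.9196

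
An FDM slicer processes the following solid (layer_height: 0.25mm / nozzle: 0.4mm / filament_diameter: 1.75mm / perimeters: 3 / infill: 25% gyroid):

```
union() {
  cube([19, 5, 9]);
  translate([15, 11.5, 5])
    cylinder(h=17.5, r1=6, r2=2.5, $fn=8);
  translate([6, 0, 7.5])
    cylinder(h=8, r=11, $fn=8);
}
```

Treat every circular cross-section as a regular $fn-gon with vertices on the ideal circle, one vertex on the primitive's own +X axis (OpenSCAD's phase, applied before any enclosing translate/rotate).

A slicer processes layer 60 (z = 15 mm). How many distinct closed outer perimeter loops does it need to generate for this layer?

2

At z = 15 mm: the cube does not reach this height (z outside [0, 9]); the cone at (15, 11.5): at t=0.571 of its height the radius interpolates to r₁+(r₂−r₁)t = 4.000, giving a regular 8-gon of that circumradius; the r=11 cylinder at (6, 0) gives a regular 8-gon of circumradius 11 (constant along its height); Merging all regions: the 2 present regions are separate (no shared area or edge), so areas and boundary lengths simply add and each stays a separate island — 2 connected regions. The result has 2 disconnected regions.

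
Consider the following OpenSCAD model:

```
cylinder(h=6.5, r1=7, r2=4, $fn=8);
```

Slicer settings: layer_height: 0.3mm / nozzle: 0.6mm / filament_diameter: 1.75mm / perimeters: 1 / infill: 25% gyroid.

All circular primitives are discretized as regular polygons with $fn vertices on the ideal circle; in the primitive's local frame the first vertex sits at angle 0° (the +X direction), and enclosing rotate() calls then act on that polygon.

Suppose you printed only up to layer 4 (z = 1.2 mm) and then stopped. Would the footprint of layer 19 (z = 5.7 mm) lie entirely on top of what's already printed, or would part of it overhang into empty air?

Compare the two slices. At z = 1.2: the cone (r1=7→r2=4) has section circumradius 6.446 here — a regular 8-gon (area = (8/2)·6.446²·sin(360°/8) = 117.53 mm²). At z = 5.7: the cone contributes a regular 8-gon of circumradius 4.369 (interpolated between r1=7 and r2=4 at t=0.877) (area = (8/2)·4.369²·sin(360°/8) = 54.00 mm²). Checking containment: the cross-section at z = 5.7 is a subset of the cross-section at z = 1.2.

entirely on top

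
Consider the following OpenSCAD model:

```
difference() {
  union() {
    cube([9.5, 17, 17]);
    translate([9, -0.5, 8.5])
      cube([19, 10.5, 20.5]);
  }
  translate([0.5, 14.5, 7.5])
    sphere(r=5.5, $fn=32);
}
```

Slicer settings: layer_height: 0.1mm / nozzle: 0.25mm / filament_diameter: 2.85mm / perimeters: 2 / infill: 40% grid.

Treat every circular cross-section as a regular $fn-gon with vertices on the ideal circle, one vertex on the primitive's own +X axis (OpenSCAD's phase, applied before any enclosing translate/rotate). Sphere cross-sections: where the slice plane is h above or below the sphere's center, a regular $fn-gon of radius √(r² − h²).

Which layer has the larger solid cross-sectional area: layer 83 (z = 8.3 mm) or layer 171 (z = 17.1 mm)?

layer 171 (z = 17.1 mm)

Layer 83 (z = 8.3): the cube is present — its section is the full 9.5×17 rectangle (area 161.50 mm²); the cube at (9, -0.5) is absent (z outside [8.5, 29]); Merging all regions: only the 9.5×17 cube is present, so the union is just that shape — area = 161.50 mm²; the r=5.5 sphere at (0.5, 14.5) contributes a regular 32-gon of circumradius √(5.5²−0.8²) = 5.442 (area = (32/2)·5.442²·sin(360°/32) = 92.43 mm²); Taking the first minus the rest: starting from the result so far (161.50 mm²), the r=5.5 sphere at (0.5, 14.5) partially overlaps it — only the 40.13 mm² overlap (of its 92.43 mm²) is removed, clipping the outline — area = 121.37 mm². So its area = 121.37 mm². Layer 171 (z = 17.1): the cube is not intersected at this z (z outside [0, 17]); the cube at (9, -0.5) is present — its section is the full 19×10.5 rectangle (area 199.50 mm²); Merging all regions: only the 19×10.5 cube at (9, -0.5) is present, so the union is just that shape — area = 199.50 mm²; the sphere at (0.5, 14.5) does not reach this height (|z−center|=9.600 > r=5.5); After the difference (first − rest): none of the subtracted shapes is present at this height, so the result so far is unchanged — area = 199.50 mm². So its area = 199.50 mm². Layer 171 is larger (199.50 vs 121.37 mm²).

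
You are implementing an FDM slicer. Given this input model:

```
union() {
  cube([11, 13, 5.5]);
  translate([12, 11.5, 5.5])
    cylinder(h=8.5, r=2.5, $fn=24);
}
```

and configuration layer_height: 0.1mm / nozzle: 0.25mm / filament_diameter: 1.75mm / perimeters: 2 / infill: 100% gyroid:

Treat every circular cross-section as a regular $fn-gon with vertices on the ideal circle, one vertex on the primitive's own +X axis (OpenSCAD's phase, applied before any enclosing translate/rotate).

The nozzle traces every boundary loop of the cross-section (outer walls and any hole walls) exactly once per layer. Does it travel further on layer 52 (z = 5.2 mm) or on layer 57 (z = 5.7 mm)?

layer 52 (z = 5.2 mm)

Layer 52 (z = 5.2): the cube (footprint 11×13) is included at this height (perimeter 48.00 mm); the cylinder at (12, 11.5) is absent (z outside [5.5, 14]); Combining (union): only the 11×13 cube is present, so the union is just that shape — boundary = 48.00 mm. So its perimeter = 48.00 mm. Layer 57 (z = 5.7): the cube is not intersected at this z (z outside [0, 5.5]); the cylinder at (12, 11.5): section is a regular 24-gon, circumradius r=2.5 (perimeter = 2·24·2.500·sin(180°/24) = 15.66 mm); Merging all regions: only the r=2.5 cylinder at (12, 11.5) is present, so the union is just that shape — boundary = 15.66 mm. So its perimeter = 15.66 mm. Layer 52 is larger (48.00 vs 15.66 mm).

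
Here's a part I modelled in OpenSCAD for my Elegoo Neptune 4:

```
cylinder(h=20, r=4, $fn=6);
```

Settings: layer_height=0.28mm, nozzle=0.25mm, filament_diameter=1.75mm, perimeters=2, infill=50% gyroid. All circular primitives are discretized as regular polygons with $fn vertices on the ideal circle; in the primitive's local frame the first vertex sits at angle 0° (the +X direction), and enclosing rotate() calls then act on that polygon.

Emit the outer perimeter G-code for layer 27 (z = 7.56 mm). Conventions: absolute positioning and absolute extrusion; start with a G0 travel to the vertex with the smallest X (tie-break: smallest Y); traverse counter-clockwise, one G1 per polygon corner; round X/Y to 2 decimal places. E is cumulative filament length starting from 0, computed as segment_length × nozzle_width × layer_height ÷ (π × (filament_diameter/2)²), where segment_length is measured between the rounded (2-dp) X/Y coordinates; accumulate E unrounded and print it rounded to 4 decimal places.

At z = 7.56 mm: the r=4 cylinder gives a regular 6-gon of circumradius 4 (constant along its height). The outline is a single polygon with 6 vertices. Extrusion per mm of travel: 0.25 × 0.28 / (π × 0.875²) = 0.029103. Accumulating E over each segment gives final E = 0.6980.

G0 X-4.00 Y0.00 Z7.56
G1 X-2.00 Y-3.46 E0.1163
G1 X2.00 Y-3.46 E0.2327
G1 X4.00 Y0.00 E0.3490
G1 X2.00 Y3.46 E0.4653
G1 X-2.00 Y3.46 E0.5817
G1 X-4.00 Y0.00 E0.6980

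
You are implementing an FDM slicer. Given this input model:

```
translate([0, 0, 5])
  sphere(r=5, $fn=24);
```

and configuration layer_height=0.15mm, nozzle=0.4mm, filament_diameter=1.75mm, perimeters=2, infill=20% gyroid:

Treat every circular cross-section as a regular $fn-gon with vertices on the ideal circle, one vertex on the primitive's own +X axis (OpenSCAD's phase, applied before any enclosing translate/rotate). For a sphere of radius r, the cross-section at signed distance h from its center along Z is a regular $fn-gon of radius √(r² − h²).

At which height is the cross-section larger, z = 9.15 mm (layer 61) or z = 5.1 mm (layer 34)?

layer 34 (z = 5.1 mm)

Layer 61 (z = 9.15): the sphere: section is a regular 24-gon, circumradius = √(r²−h²) = √(5²−4.15²) = 2.789 (area = (24/2)·2.789²·sin(360°/24) = 24.16 mm²). So its area = 24.16 mm². Layer 34 (z = 5.1): the r=5 sphere contributes a regular 24-gon of circumradius √(5²−0.1²) = 4.999 (area = (24/2)·4.999²·sin(360°/24) = 77.61 mm²). So its area = 77.61 mm². Layer 34 is larger (77.61 vs 24.16 mm²).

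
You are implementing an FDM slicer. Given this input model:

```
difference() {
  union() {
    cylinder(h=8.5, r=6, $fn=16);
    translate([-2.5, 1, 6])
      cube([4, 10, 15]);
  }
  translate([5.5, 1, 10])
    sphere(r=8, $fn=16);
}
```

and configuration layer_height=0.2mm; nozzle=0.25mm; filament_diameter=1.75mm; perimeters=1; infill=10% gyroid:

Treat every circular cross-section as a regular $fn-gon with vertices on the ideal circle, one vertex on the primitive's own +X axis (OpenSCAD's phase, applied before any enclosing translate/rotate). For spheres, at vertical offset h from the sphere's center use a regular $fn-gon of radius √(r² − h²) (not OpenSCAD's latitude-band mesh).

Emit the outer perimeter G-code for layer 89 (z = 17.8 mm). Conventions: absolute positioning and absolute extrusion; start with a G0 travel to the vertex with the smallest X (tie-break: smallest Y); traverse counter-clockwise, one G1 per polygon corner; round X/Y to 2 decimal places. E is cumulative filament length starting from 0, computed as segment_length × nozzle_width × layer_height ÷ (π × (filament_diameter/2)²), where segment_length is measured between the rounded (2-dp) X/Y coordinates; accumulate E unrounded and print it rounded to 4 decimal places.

G0 X-2.50 Y1.00 Z17.80
G1 X1.50 Y1.00 E0.0832
G1 X1.50 Y11.00 E0.2910
G1 X-2.50 Y11.00 E0.3742
G1 X-2.50 Y1.00 E0.5821

At z = 17.8 mm: the cylinder is not intersected at this z (z outside [0, 8.5]); the 4×10 cube at (-2.5, 1) contributes its full rectangle; Combining (union): only the 4×10 cube at (-2.5, 1) is present, so the union is just that shape — 1 connected region; the sphere at (5.5, 1): section is a regular 16-gon, circumradius = √(r²−h²) = √(8²−7.8²) = 1.778; Subtracting the remaining from the first: starting from the result so far, the r=8 sphere at (5.5, 1) misses the remaining region (no effect) — 1 connected region. The outline is a single polygon with 4 vertices. Extrusion per mm of travel: 0.25 × 0.2 / (π × 0.875²) = 0.020788. Accumulating E over each segment gives final E = 0.5821.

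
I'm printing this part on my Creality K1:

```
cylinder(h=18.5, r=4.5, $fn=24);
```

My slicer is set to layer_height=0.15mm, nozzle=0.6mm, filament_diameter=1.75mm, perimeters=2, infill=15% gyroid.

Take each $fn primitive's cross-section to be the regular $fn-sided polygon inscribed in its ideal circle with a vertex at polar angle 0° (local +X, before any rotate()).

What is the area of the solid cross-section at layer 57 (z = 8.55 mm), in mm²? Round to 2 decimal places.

At z = 8.55 mm: the cylinder: section is a regular 24-gon, circumradius r=4.5 (area = (24/2)·4.500²·sin(360°/24) = 62.89 mm²). Overall, the cross-section is a single solid region. Net area = 62.89 mm².

62.89 mm²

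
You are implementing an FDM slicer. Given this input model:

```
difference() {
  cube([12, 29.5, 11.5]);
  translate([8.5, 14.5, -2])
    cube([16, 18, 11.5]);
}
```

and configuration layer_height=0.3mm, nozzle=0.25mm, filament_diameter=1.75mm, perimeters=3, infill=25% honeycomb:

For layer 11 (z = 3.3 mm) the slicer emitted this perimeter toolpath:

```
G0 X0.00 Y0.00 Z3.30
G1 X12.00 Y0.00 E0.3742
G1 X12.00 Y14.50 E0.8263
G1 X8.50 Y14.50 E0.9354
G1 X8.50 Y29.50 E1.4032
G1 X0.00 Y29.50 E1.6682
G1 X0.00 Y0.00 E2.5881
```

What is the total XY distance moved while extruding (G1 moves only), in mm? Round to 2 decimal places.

83.00 mm

Sum the Euclidean lengths of each G1 segment: total = 83.00 mm.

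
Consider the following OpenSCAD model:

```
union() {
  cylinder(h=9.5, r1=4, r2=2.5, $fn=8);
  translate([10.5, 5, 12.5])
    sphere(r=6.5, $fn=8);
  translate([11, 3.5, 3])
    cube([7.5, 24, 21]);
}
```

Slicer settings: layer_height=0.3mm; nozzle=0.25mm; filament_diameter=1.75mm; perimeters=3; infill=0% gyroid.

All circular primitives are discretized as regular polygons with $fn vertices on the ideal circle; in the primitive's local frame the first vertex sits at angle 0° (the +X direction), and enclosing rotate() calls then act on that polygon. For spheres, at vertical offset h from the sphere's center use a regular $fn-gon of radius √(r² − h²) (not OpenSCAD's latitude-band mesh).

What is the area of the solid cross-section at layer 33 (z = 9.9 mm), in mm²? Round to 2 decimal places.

At z = 9.9 mm: the cone is not intersected at this z (z outside [0, 9.5]); the r=6.5 sphere at (10.5, 5) contributes a regular 8-gon of circumradius √(6.5²−2.6²) = 5.957 (area = (8/2)·5.957²·sin(360°/8) = 100.38 mm²); the cube at (11, 3.5) is present — its section is the full 7.5×24 rectangle (area 180.00 mm²); Combining (union): the regions partially overlap — summed areas 280.38 mm² minus the doubly-counted overlap 29.89 mm² gives 250.49 mm² — area = 250.49 mm². Overall, the cross-section is a single solid region. Net area = 250.49 mm².

250.49 mm²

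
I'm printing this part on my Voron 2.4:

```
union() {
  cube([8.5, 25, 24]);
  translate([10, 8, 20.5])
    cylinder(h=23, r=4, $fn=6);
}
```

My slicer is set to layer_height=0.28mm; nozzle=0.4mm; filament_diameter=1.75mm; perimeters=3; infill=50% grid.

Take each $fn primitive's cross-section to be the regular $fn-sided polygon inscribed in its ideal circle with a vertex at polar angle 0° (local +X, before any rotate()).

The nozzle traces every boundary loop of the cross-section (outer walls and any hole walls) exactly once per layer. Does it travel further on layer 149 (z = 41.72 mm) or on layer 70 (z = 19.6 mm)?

Layer 149 (z = 41.72): the cube is not intersected at this z (z outside [0, 24]); the r=4 cylinder at (10, 8) contributes a regular 6-gon of circumradius 4 (perimeter = 2·6·4.000·sin(180°/6) = 24.00 mm); Taking the union: only the r=4 cylinder at (10, 8) is present, so the union is just that shape — boundary = 24.00 mm. So its perimeter = 24.00 mm. Layer 70 (z = 19.6): the cube is present — its section is the full 8.5×25 rectangle (perimeter 67.00 mm); the cylinder at (10, 8) is not intersected at this z (z outside [20.5, 43.5]); Combining (union): only the 8.5×25 cube is present, so the union is just that shape — boundary = 67.00 mm. So its perimeter = 67.00 mm. Layer 70 is larger (67.00 vs 24.00 mm).

layer 70 (z = 19.6 mm)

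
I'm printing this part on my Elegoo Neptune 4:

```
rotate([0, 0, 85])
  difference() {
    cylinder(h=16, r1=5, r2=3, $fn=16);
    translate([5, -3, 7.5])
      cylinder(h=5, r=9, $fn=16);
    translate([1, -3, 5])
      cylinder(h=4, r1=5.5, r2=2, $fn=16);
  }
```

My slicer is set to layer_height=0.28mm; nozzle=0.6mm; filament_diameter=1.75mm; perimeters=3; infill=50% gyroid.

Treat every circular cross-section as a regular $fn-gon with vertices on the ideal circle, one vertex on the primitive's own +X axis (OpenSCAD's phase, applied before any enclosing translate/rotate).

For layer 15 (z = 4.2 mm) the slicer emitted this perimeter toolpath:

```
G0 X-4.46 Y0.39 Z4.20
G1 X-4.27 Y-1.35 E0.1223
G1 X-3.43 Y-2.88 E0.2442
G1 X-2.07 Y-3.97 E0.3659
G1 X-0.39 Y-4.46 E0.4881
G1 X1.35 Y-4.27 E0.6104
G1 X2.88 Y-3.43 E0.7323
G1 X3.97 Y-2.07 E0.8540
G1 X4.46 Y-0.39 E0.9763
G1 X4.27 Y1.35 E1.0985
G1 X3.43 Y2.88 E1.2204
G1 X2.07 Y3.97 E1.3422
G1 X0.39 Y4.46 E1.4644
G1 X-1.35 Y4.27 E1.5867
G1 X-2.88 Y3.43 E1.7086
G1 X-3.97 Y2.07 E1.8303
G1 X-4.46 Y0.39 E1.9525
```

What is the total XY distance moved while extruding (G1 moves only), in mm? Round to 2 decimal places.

Sum the Euclidean lengths of each G1 segment: total = 27.95 mm.

27.95 mm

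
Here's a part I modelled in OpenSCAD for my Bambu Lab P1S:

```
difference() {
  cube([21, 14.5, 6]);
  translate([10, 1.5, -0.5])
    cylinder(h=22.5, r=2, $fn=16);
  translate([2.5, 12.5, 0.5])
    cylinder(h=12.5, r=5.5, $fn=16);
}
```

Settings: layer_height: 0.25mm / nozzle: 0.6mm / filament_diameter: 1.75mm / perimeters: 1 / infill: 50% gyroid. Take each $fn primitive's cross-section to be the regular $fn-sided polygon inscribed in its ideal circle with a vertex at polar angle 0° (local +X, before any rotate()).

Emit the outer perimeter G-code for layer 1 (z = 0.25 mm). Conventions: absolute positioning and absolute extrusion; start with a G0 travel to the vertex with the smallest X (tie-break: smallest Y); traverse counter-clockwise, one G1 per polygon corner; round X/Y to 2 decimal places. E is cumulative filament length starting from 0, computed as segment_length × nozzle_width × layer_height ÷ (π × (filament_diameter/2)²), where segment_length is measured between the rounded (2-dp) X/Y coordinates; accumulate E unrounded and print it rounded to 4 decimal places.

At z = 0.25 mm: the cube is present — its section is the full 21×14.5 rectangle; the cylinder at (10, 1.5): section is a regular 16-gon, circumradius r=2; the cylinder at (2.5, 12.5) does not reach this height (z outside [0.5, 13]); After the difference (first − rest): starting from the 21×14.5 cube, the r=2 cylinder at (10, 1.5) partially overlaps it — only the 11.42 mm² overlap (of its 12.25 mm²) is removed, clipping the outline — 1 connected region. The outline is a single polygon with 19 vertices. Extrusion per mm of travel: 0.6 × 0.25 / (π × 0.875²) = 0.062363. Accumulating E over each segment gives final E = 4.8697.

G0 X0.00 Y0.00 Z0.25
G1 X8.71 Y0.00 E0.5432
G1 X8.59 Y0.09 E0.5525
G1 X8.15 Y0.73 E0.6010
G1 X8.00 Y1.50 E0.6499
G1 X8.15 Y2.27 E0.6988
G1 X8.59 Y2.91 E0.7472
G1 X9.23 Y3.35 E0.7957
G1 X10.00 Y3.50 E0.8446
G1 X10.77 Y3.35 E0.8935
G1 X11.41 Y2.91 E0.9420
G1 X11.85 Y2.27 E0.9904
G1 X12.00 Y1.50 E1.0393
G1 X11.85 Y0.73 E1.0882
G1 X11.41 Y0.09 E1.1367
G1 X11.29 Y0.00 E1.1460
G1 X21.00 Y0.00 E1.7516
G1 X21.00 Y14.50 E2.6558
G1 X0.00 Y14.50 E3.9654
G1 X0.00 Y0.00 E4.8697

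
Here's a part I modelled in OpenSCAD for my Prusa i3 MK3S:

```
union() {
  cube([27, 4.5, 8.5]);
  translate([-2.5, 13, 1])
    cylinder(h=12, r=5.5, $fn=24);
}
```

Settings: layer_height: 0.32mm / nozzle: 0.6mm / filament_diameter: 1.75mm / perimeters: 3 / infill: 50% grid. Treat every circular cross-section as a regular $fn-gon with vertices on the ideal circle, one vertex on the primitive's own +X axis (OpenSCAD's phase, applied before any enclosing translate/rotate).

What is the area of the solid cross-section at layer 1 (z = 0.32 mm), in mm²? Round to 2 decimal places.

121.50 mm²

At z = 0.32 mm: the 27×4.5 cube contributes its full rectangle (area 121.50 mm²); the cylinder at (-2.5, 13) does not reach this height (z outside [1, 13]); Merging all regions: only the 27×4.5 cube is present, so the union is just that shape — area = 121.50 mm². Overall, the cross-section is a single solid region. Net area = 121.50 mm².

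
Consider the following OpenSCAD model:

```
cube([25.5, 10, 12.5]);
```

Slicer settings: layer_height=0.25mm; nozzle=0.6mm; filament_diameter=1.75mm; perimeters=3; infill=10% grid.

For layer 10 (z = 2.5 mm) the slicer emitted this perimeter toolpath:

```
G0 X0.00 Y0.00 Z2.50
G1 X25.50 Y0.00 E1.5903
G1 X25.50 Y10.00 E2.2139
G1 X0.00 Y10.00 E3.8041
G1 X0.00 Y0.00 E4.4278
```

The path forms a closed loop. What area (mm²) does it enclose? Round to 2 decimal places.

Apply the shoelace formula to the sequence of (X, Y) vertices; enclosed area = 255.00 mm².

255.00 mm²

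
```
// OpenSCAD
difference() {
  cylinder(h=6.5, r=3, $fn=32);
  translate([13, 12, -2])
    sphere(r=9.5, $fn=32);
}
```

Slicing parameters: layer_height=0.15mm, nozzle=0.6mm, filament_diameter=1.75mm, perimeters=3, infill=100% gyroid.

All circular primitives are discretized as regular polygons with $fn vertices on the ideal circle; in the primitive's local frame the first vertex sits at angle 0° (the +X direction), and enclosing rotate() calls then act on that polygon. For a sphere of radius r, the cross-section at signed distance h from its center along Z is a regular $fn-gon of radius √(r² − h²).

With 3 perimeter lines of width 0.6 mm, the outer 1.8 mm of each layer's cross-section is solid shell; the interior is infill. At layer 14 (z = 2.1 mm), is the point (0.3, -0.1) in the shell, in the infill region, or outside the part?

At z = 2.1 mm: the r=3 cylinder contributes a regular 32-gon of circumradius 3; the sphere at (13, 12): section is a regular 32-gon, circumradius = √(r²−h²) = √(9.5²−4.1²) = 8.570; After the difference (first − rest): starting from the r=3 cylinder, the r=9.5 sphere at (13, 12) misses the remaining region (no effect) — 1 connected region. Overall, the cross-section is a single solid region. The nearest boundary edge runs (2.94, -0.59)→(2.77, -1.15); distance from the point to it = 2.67 mm. The point is inside the cross-section and 2.67 mm from the nearest boundary — more than the 1.8 mm shell width (3 × 0.6), so it's in the infill interior.

infill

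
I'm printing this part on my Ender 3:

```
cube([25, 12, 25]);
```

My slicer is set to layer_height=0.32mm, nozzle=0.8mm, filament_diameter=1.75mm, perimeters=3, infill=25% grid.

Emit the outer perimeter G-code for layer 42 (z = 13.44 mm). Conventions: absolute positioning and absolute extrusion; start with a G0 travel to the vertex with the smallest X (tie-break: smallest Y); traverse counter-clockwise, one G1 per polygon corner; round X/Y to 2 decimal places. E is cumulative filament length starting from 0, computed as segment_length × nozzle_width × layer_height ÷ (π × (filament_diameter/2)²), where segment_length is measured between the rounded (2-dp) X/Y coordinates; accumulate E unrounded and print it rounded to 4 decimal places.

At z = 13.44 mm: the 25×12 cube contributes its full rectangle. The outline is a single polygon with 4 vertices. Extrusion per mm of travel: 0.8 × 0.32 / (π × 0.875²) = 0.106432. Accumulating E over each segment gives final E = 7.8760.

G0 X0.00 Y0.00 Z13.44
G1 X25.00 Y0.00 E2.6608
G1 X25.00 Y12.00 E3.9380
G1 X0.00 Y12.00 E6.5988
G1 X0.00 Y0.00 E7.8760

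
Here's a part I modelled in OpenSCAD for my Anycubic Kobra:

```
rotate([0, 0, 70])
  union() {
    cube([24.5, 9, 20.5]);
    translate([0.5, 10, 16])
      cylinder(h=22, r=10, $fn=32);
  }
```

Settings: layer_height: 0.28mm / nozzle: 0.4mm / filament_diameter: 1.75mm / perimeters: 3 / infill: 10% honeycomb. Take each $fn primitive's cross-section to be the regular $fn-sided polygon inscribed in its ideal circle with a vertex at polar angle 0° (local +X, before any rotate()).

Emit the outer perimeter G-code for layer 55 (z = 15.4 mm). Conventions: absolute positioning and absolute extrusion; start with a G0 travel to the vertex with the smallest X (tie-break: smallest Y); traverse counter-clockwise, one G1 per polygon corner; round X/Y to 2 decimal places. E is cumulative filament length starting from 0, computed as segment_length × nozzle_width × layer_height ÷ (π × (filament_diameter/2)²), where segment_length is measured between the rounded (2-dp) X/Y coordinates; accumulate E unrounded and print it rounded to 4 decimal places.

At z = 15.4 mm: the 24.5×9 cube contributes its full rectangle; the cylinder at (0.5, 10) does not reach this height (z outside [16, 38]); Merging all regions: only the 24.5×9 cube is present, so the union is just that shape — 1 connected region; (whole slice rotated 70° about Z — lengths, areas and connectivity unchanged). The outline is a single polygon with 4 vertices. Extrusion per mm of travel: 0.4 × 0.28 / (π × 0.875²) = 0.046564. Accumulating E over each segment gives final E = 3.1199.

G0 X-8.46 Y3.08 Z15.40
G1 X0.00 Y0.00 E0.4192
G1 X8.38 Y23.02 E1.5600
G1 X-0.08 Y26.10 E1.9792
G1 X-8.46 Y3.08 E3.1199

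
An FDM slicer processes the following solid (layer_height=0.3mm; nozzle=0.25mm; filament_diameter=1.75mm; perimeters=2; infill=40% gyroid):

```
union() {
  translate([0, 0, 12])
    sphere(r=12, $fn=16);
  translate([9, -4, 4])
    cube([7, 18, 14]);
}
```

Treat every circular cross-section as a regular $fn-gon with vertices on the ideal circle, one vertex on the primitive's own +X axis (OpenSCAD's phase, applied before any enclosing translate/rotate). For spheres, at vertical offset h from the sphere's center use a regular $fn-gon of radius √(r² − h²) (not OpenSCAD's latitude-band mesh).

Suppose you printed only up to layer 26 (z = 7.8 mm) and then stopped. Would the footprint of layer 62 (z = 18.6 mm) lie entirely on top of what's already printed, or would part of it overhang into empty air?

Compare the two slices. At z = 7.8: the r=12 sphere contributes a regular 16-gon of circumradius √(12²−4.2²) = 11.241 (area = (16/2)·11.241²·sin(360°/16) = 386.85 mm²); the cube at (9, -4) (footprint 7×18) is included at this height (area 126.00 mm²); Merging all regions: the regions partially overlap — summed areas 512.85 mm² minus the doubly-counted overlap 16.61 mm² gives 496.24 mm² — area = 496.24 mm². At z = 18.6: the r=12 sphere contributes a regular 16-gon of circumradius √(12²−6.6²) = 10.022 (area = (16/2)·10.022²·sin(360°/16) = 307.49 mm²); the cube at (9, -4) is absent (z outside [4, 18]); Combining (union): only the r=12 sphere is present, so the union is just that shape — area = 307.49 mm². Checking containment: the cross-section at z = 18.6 is a subset of the cross-section at z = 7.8.

entirely on top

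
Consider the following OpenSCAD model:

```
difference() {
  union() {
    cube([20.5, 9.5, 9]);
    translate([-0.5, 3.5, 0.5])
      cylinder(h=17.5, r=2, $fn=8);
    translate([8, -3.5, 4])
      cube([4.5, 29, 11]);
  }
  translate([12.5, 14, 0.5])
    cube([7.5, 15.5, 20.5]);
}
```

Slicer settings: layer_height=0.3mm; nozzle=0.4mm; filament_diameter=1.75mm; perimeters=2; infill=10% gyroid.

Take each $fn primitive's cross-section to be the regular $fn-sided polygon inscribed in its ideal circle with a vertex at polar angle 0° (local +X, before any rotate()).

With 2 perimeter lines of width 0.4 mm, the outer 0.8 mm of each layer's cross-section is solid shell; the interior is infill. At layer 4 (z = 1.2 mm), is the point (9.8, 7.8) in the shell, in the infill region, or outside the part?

infill

At z = 1.2 mm: the 20.5×9.5 cube contributes its full rectangle; the cylinder at (-0.5, 3.5): section is a regular 8-gon, circumradius r=2; the cube at (8, -3.5) is not intersected at this z (z outside [4, 15]); Merging all regions: the regions partially overlap (shared area 3.76 mm²), so overlapping operands fuse into one piece — 1 connected region; the cube at (12.5, 14) (footprint 7.5×15.5) is included at this height; Subtracting the remaining from the first: starting from that combined region, the 7.5×15.5 cube at (12.5, 14) misses the remaining region (no effect) — 1 connected region. Overall, the cross-section is a single solid region. The nearest boundary edge runs (0.00, 9.50)→(20.50, 9.50); distance from the point to it = 1.70 mm. The point is inside the cross-section and 1.70 mm from the nearest boundary — more than the 0.8 mm shell width (2 × 0.4), so it's in the infill interior.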